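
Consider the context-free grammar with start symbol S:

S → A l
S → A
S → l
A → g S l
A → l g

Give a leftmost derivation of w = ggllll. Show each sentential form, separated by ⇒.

S ⇒ Al   [S → A l]
Al ⇒ gSll   [A → g S l]
gSll ⇒ gAll   [S → A]
gAll ⇒ ggSlll   [A → g S l]
ggSlll ⇒ ggllll   [S → l]

S ⇒ Al ⇒ gSll ⇒ gAll ⇒ ggSlll ⇒ ggllll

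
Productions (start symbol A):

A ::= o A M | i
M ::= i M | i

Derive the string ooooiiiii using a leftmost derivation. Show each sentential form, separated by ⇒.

A ⇒ oAM ⇒ ooAMM ⇒ oooAMMM ⇒ ooooAMMMM ⇒ ooooiMMMM ⇒ ooooiiMMM ⇒ ooooiiiMM ⇒ ooooiiiiM ⇒ ooooiiiii

A ⇒ oAM   [A ::= o A M]
oAM ⇒ ooAMM   [A ::= o A M]
ooAMM ⇒ oooAMMM   [A ::= o A M]
oooAMMM ⇒ ooooAMMMM   [A ::= o A M]
ooooAMMMM ⇒ ooooiMMMM   [A ::= i]
ooooiMMMM ⇒ ooooiiMMM   [M ::= i]
ooooiiMMM ⇒ ooooiiiMM   [M ::= i]
ooooiiiMM ⇒ ooooiiiiM   [M ::= i]
ooooiiiiM ⇒ ooooiiiii   [M ::= i]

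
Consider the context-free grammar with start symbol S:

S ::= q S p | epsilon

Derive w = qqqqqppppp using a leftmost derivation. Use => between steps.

S => qSp => qqSpp => qqqSppp => qqqqSpppp => qqqqqSppppp => qqqqqppppp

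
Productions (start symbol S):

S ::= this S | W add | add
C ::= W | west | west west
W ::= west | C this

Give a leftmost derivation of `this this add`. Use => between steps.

S => this S => this this S => this this add

S => this S   [S ::= this S]
this S => this this S   [S ::= this S]
this this S => this this add   [S ::= add]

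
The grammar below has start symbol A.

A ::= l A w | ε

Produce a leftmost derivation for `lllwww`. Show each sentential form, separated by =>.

A => lAw => llAww => lllAwww => lllwww

A => lAw   [A ::= l A w]
lAw => llAww   [A ::= l A w]
llAww => lllAwww   [A ::= l A w]
lllAwww => lllwww   [A ::= ε]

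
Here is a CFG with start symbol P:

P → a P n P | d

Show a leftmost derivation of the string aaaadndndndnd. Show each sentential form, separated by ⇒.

P ⇒ aPnP   [P → a P n P]
aPnP ⇒ aaPnPnP   [P → a P n P]
aaPnPnP ⇒ aaaPnPnPnP   [P → a P n P]
aaaPnPnPnP ⇒ aaaaPnPnPnPnP   [P → a P n P]
aaaaPnPnPnPnP ⇒ aaaadnPnPnPnP   [P → d]
aaaadnPnPnPnP ⇒ aaaadndnPnPnP   [P → d]
aaaadndnPnPnP ⇒ aaaadndndnPnP   [P → d]
aaaadndndnPnP ⇒ aaaadndndndnP   [P → d]
aaaadndndndnP ⇒ aaaadndndndnd   [P → d]

P ⇒ aPnP ⇒ aaPnPnP ⇒ aaaPnPnPnP ⇒ aaaaPnPnPnPnP ⇒ aaaadnPnPnPnP ⇒ aaaadndnPnPnP ⇒ aaaadndndnPnP ⇒ aaaadndndndnP ⇒ aaaadndndndnd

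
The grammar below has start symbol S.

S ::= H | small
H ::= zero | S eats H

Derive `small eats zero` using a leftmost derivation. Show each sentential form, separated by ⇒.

S ⇒ H   [S ::= H]
H ⇒ S eats H   [H ::= S eats H]
S eats H ⇒ small eats H   [S ::= small]
small eats H ⇒ small eats zero   [H ::= zero]

S ⇒ H ⇒ S eats H ⇒ small eats H ⇒ small eats zero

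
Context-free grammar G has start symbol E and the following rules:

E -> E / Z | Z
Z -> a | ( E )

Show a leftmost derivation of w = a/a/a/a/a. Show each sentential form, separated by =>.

E => E/Z   [E -> E / Z]
E/Z => E/Z/Z   [E -> E / Z]
E/Z/Z => E/Z/Z/Z   [E -> E / Z]
E/Z/Z/Z => E/Z/Z/Z/Z   [E -> E / Z]
E/Z/Z/Z/Z => Z/Z/Z/Z/Z   [E -> Z]
Z/Z/Z/Z/Z => a/Z/Z/Z/Z   [Z -> a]
a/Z/Z/Z/Z => a/a/Z/Z/Z   [Z -> a]
a/a/Z/Z/Z => a/a/a/Z/Z   [Z -> a]
a/a/a/Z/Z => a/a/a/a/Z   [Z -> a]
a/a/a/a/Z => a/a/a/a/a   [Z -> a]

E => E/Z => E/Z/Z => E/Z/Z/Z => E/Z/Z/Z/Z => Z/Z/Z/Z/Z => a/Z/Z/Z/Z => a/a/Z/Z/Z => a/a/a/Z/Z => a/a/a/a/Z => a/a/a/a/a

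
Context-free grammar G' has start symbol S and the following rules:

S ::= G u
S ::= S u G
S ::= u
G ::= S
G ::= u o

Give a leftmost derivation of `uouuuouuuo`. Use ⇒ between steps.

S ⇒ SuG   [S ::= S u G]
SuG ⇒ GuuG   [S ::= G u]
GuuG ⇒ SuuG   [G ::= S]
SuuG ⇒ SuGuuG   [S ::= S u G]
SuGuuG ⇒ GuuGuuG   [S ::= G u]
GuuGuuG ⇒ uouuGuuG   [G ::= u o]
uouuGuuG ⇒ uouuuouuG   [G ::= u o]
uouuuouuG ⇒ uouuuouuuo   [G ::= u o]

S ⇒ SuG ⇒ GuuG ⇒ SuuG ⇒ SuGuuG ⇒ GuuGuuG ⇒ uouuGuuG ⇒ uouuuouuG ⇒ uouuuouuuo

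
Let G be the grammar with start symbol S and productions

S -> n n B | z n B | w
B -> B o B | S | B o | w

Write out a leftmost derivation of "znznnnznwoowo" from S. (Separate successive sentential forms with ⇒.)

S ⇒ znB   [S -> z n B]
znB ⇒ znBoB   [B -> B o B]
znBoB ⇒ znSoB   [B -> S]
znSoB ⇒ znznBoB   [S -> z n B]
znznBoB ⇒ znznBooB   [B -> B o]
znznBooB ⇒ znznSooB   [B -> S]
znznSooB ⇒ znznnnBooB   [S -> n n B]
znznnnBooB ⇒ znznnnSooB   [B -> S]
znznnnSooB ⇒ znznnnznBooB   [S -> z n B]
znznnnznBooB ⇒ znznnnznwooB   [B -> w]
znznnnznwooB ⇒ znznnnznwooBo   [B -> B o]
znznnnznwooBo ⇒ znznnnznwoowo   [B -> w]

S⇒znB⇒znBoB⇒znSoB⇒znznBoB⇒znznBooB⇒znznSooB⇒znznnnBooB⇒znznnnSooB⇒znznnnznBooB⇒znznnnznwooB⇒znznnnznwooBo⇒znznnnznwoowo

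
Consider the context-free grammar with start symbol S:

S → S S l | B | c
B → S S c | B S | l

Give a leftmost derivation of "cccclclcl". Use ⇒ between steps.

S ⇒ SSl ⇒ SSlSl ⇒ SSlSlSl ⇒ BSlSlSl ⇒ SScSlSlSl ⇒ cScSlSlSl ⇒ cccSlSlSl ⇒ cccclSlSl ⇒ cccclclSl ⇒ cccclclcl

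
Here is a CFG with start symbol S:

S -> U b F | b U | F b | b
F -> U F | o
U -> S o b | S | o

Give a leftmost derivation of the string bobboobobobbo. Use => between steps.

S => UbF => SobbF => FbobbF => UFbobbF => SobFbobbF => bUobFbobbF => bSobFbobbF => bUbFobFbobbF => bSbFobFbobbF => bFbbFobFbobbF => bobbFobFbobbF => bobboobFbobbF => bobboobobobbF => bobboobobobbo

S => UbF   [S -> U b F]
UbF => SobbF   [U -> S o b]
SobbF => FbobbF   [S -> F b]
FbobbF => UFbobbF   [F -> U F]
UFbobbF => SobFbobbF   [U -> S o b]
SobFbobbF => bUobFbobbF   [S -> b U]
bUobFbobbF => bSobFbobbF   [U -> S]
bSobFbobbF => bUbFobFbobbF   [S -> U b F]
bUbFobFbobbF => bSbFobFbobbF   [U -> S]
bSbFobFbobbF => bFbbFobFbobbF   [S -> F b]
bFbbFobFbobbF => bobbFobFbobbF   [F -> o]
bobbFobFbobbF => bobboobFbobbF   [F -> o]
bobboobFbobbF => bobboobobobbF   [F -> o]
bobboobobobbF => bobboobobobbo   [F -> o]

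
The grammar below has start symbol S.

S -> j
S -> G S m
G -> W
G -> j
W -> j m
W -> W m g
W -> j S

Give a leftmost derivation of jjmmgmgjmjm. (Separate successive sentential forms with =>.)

S => GSm => WSm => jSSm => jGSmSm => jWSmSm => jWmgSmSm => jWmgmgSmSm => jjmmgmgSmSm => jjmmgmgjmSm => jjmmgmgjmjm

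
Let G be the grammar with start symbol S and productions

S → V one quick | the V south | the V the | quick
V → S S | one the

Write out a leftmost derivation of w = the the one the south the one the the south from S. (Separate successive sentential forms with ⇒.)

S ⇒ the V south ⇒ the S S south ⇒ the the V south S south ⇒ the the one the south S south ⇒ the the one the south the V the south ⇒ the the one the south the one the the south

S ⇒ the V south   [S → the V south]
the V south ⇒ the S S south   [V → S S]
the S S south ⇒ the the V south S south   [S → the V south]
the the V south S south ⇒ the the one the south S south   [V → one the]
the the one the south S south ⇒ the the one the south the V the south   [S → the V the]
the the one the south the V the south ⇒ the the one the south the one the the south   [V → one the]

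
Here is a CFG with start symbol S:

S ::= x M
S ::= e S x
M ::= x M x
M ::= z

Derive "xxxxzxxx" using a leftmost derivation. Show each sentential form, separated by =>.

S => xM   [S ::= x M]
xM => xxMx   [M ::= x M x]
xxMx => xxxMxx   [M ::= x M x]
xxxMxx => xxxxMxxx   [M ::= x M x]
xxxxMxxx => xxxxzxxx   [M ::= z]

S => xM => xxMx => xxxMxx => xxxxMxxx => xxxxzxxx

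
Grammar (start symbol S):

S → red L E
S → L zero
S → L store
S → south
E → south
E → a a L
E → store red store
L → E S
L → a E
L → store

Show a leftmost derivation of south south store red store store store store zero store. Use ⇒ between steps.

S ⇒ L store ⇒ E S store ⇒ south S store ⇒ south L zero store ⇒ south E S zero store ⇒ south south S zero store ⇒ south south L store zero store ⇒ south south E S store zero store ⇒ south south store red store S store zero store ⇒ south south store red store L store store zero store ⇒ south south store red store store store store zero store

S ⇒ L store   [S → L store]
L store ⇒ E S store   [L → E S]
E S store ⇒ south S store   [E → south]
south S store ⇒ south L zero store   [S → L zero]
south L zero store ⇒ south E S zero store   [L → E S]
south E S zero store ⇒ south south S zero store   [E → south]
south south S zero store ⇒ south south L store zero store   [S → L store]
south south L store zero store ⇒ south south E S store zero store   [L → E S]
south south E S store zero store ⇒ south south store red store S store zero store   [E → store red store]
south south store red store S store zero store ⇒ south south store red store L store store zero store   [S → L store]
south south store red store L store store zero store ⇒ south south store red store store store store zero store   [L → store]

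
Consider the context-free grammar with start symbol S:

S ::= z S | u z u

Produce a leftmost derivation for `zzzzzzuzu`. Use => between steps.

S => zS => zzS => zzzS => zzzzS => zzzzzS => zzzzzzS => zzzzzzuzu

S => zS   [S ::= z S]
zS => zzS   [S ::= z S]
zzS => zzzS   [S ::= z S]
zzzS => zzzzS   [S ::= z S]
zzzzS => zzzzzS   [S ::= z S]
zzzzzS => zzzzzzS   [S ::= z S]
zzzzzzS => zzzzzzuzu   [S ::= u z u]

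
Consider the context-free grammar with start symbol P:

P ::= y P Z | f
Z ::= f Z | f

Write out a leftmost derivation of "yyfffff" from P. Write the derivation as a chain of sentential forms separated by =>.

P => yPZ => yyPZZ => yyfZZ => yyffZ => yyfffZ => yyffffZ => yyfffff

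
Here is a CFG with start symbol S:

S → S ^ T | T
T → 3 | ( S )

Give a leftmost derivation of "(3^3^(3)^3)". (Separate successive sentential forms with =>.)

S=>T=>(S)=>(S^T)=>(S^T^T)=>(S^T^T^T)=>(T^T^T^T)=>(3^T^T^T)=>(3^3^T^T)=>(3^3^(S)^T)=>(3^3^(T)^T)=>(3^3^(3)^T)=>(3^3^(3)^3)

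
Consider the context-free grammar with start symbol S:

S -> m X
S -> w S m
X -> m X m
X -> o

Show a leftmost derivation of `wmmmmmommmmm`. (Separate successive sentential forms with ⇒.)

S ⇒ wSm   [S -> w S m]
wSm ⇒ wmXm   [S -> m X]
wmXm ⇒ wmmXmm   [X -> m X m]
wmmXmm ⇒ wmmmXmmm   [X -> m X m]
wmmmXmmm ⇒ wmmmmXmmmm   [X -> m X m]
wmmmmXmmmm ⇒ wmmmmmXmmmmm   [X -> m X m]
wmmmmmXmmmmm ⇒ wmmmmmommmmm   [X -> o]

S ⇒ wSm ⇒ wmXm ⇒ wmmXmm ⇒ wmmmXmmm ⇒ wmmmmXmmmm ⇒ wmmmmmXmmmmm ⇒ wmmmmmommmmm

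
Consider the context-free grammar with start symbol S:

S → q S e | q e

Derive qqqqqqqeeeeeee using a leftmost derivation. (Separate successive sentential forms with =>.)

S => qSe => qqSee => qqqSeee => qqqqSeeee => qqqqqSeeeee => qqqqqqSeeeeee => qqqqqqqeeeeeee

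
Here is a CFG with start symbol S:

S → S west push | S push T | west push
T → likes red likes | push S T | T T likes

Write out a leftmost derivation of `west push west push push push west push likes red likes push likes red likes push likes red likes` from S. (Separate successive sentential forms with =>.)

S => S push T   [S → S push T]
S push T => S push T push T   [S → S push T]
S push T push T => S push T push T push T   [S → S push T]
S push T push T push T => S west push push T push T push T   [S → S west push]
S west push push T push T push T => west push west push push T push T push T   [S → west push]
west push west push push T push T push T => west push west push push push S T push T push T   [T → push S T]
west push west push push push S T push T push T => west push west push push push west push T push T push T   [S → west push]
west push west push push push west push T push T push T => west push west push push push west push likes red likes push T push T   [T → likes red likes]
west push west push push push west push likes red likes push T push T => west push west push push push west push likes red likes push likes red likes push T   [T → likes red likes]
west push west push push push west push likes red likes push likes red likes push T => west push west push push push west push likes red likes push likes red likes push likes red likes   [T → likes red likes]

S => S push T => S push T push T => S push T push T push T => S west push push T push T push T => west push west push push T push T push T => west push west push push push S T push T push T => west push west push push push west push T push T push T => west push west push push push west push likes red likes push T push T => west push west push push push west push likes red likes push likes red likes push T => west push west push push push west push likes red likes push likes red likes push likes red likes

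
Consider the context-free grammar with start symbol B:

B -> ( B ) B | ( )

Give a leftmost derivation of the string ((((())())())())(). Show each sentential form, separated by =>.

B => (B)B   [B -> ( B ) B]
(B)B => ((B)B)B   [B -> ( B ) B]
((B)B)B => (((B)B)B)B   [B -> ( B ) B]
(((B)B)B)B => ((((B)B)B)B)B   [B -> ( B ) B]
((((B)B)B)B)B => ((((())B)B)B)B   [B -> ( )]
((((())B)B)B)B => ((((())())B)B)B   [B -> ( )]
((((())())B)B)B => ((((())())())B)B   [B -> ( )]
((((())())())B)B => ((((())())())())B   [B -> ( )]
((((())())())())B => ((((())())())())()   [B -> ( )]

B=>(B)B=>((B)B)B=>(((B)B)B)B=>((((B)B)B)B)B=>((((())B)B)B)B=>((((())())B)B)B=>((((())())())B)B=>((((())())())())B=>((((())())())())()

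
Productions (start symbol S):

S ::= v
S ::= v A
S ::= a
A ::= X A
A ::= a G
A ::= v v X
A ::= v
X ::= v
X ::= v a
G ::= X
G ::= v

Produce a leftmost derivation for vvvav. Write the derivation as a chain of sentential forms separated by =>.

S => vA => vXA => vvA => vvXA => vvvaA => vvvav

S => vA   [S ::= v A]
vA => vXA   [A ::= X A]
vXA => vvA   [X ::= v]
vvA => vvXA   [A ::= X A]
vvXA => vvvaA   [X ::= v a]
vvvaA => vvvav   [A ::= v]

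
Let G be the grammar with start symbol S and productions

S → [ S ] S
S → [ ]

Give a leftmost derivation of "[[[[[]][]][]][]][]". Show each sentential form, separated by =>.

S => [S]S => [[S]S]S => [[[S]S]S]S => [[[[S]S]S]S]S => [[[[[]]S]S]S]S => [[[[[]][]]S]S]S => [[[[[]][]][]]S]S => [[[[[]][]][]][]]S => [[[[[]][]][]][]][]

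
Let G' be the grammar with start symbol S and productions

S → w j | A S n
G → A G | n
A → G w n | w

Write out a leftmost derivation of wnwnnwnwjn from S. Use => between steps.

S => ASn   [S → A S n]
ASn => GwnSn   [A → G w n]
GwnSn => AGwnSn   [G → A G]
AGwnSn => GwnGwnSn   [A → G w n]
GwnGwnSn => AGwnGwnSn   [G → A G]
AGwnGwnSn => wGwnGwnSn   [A → w]
wGwnGwnSn => wnwnGwnSn   [G → n]
wnwnGwnSn => wnwnnwnSn   [G → n]
wnwnnwnSn => wnwnnwnwjn   [S → w j]

S=>ASn=>GwnSn=>AGwnSn=>GwnGwnSn=>AGwnGwnSn=>wGwnGwnSn=>wnwnGwnSn=>wnwnnwnSn=>wnwnnwnwjn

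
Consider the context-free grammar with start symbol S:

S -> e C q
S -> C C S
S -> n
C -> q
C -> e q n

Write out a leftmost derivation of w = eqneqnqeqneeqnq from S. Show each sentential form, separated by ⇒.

S⇒CCS⇒eqnCS⇒eqneqnS⇒eqneqnCCS⇒eqneqnqCS⇒eqneqnqeqnS⇒eqneqnqeqneCq⇒eqneqnqeqneeqnq

S ⇒ CCS   [S -> C C S]
CCS ⇒ eqnCS   [C -> e q n]
eqnCS ⇒ eqneqnS   [C -> e q n]
eqneqnS ⇒ eqneqnCCS   [S -> C C S]
eqneqnCCS ⇒ eqneqnqCS   [C -> q]
eqneqnqCS ⇒ eqneqnqeqnS   [C -> e q n]
eqneqnqeqnS ⇒ eqneqnqeqneCq   [S -> e C q]
eqneqnqeqneCq ⇒ eqneqnqeqneeqnq   [C -> e q n]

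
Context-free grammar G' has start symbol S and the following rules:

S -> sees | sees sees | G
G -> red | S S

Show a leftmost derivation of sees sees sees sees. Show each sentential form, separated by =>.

S => G => S S => sees S => sees G => sees S S => sees sees S => sees sees sees sees

S => G   [S -> G]
G => S S   [G -> S S]
S S => sees S   [S -> sees]
sees S => sees G   [S -> G]
sees G => sees S S   [G -> S S]
sees S S => sees sees S   [S -> sees]
sees sees S => sees sees sees sees   [S -> sees sees]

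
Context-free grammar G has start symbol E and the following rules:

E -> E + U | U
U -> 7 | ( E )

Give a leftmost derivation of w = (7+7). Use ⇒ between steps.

E ⇒ U   [E -> U]
U ⇒ (E)   [U -> ( E )]
(E) ⇒ (E+U)   [E -> E + U]
(E+U) ⇒ (U+U)   [E -> U]
(U+U) ⇒ (7+U)   [U -> 7]
(7+U) ⇒ (7+7)   [U -> 7]

E ⇒ U ⇒ (E) ⇒ (E+U) ⇒ (U+U) ⇒ (7+U) ⇒ (7+7)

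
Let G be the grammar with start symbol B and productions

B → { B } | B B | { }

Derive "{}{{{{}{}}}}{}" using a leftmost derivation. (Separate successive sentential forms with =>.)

B => BB => {}B => {}BB => {}{B}B => {}{{B}}B => {}{{{B}}}B => {}{{{BB}}}B => {}{{{{}B}}}B => {}{{{{}{}}}}B => {}{{{{}{}}}}{}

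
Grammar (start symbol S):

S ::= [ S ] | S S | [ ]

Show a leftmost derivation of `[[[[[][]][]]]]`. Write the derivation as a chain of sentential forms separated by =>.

S => [S] => [[S]] => [[[S]]] => [[[SS]]] => [[[[S]S]]] => [[[[SS]S]]] => [[[[[]S]S]]] => [[[[[][]]S]]] => [[[[[][]][]]]]

S => [S]   [S ::= [ S ]]
[S] => [[S]]   [S ::= [ S ]]
[[S]] => [[[S]]]   [S ::= [ S ]]
[[[S]]] => [[[SS]]]   [S ::= S S]
[[[SS]]] => [[[[S]S]]]   [S ::= [ S ]]
[[[[S]S]]] => [[[[SS]S]]]   [S ::= S S]
[[[[SS]S]]] => [[[[[]S]S]]]   [S ::= [ ]]
[[[[[]S]S]]] => [[[[[][]]S]]]   [S ::= [ ]]
[[[[[][]]S]]] => [[[[[][]][]]]]   [S ::= [ ]]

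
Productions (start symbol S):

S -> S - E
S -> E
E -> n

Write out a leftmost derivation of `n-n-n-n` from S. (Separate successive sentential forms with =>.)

S=>S-E=>S-E-E=>S-E-E-E=>E-E-E-E=>n-E-E-E=>n-n-E-E=>n-n-n-E=>n-n-n-n

S => S-E   [S -> S - E]
S-E => S-E-E   [S -> S - E]
S-E-E => S-E-E-E   [S -> S - E]
S-E-E-E => E-E-E-E   [S -> E]
E-E-E-E => n-E-E-E   [E -> n]
n-E-E-E => n-n-E-E   [E -> n]
n-n-E-E => n-n-n-E   [E -> n]
n-n-n-E => n-n-n-n   [E -> n]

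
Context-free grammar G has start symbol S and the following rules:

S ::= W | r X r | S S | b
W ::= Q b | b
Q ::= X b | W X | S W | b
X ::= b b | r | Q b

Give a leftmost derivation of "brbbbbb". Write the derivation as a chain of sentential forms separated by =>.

S=>W=>Qb=>Xbb=>Qbbb=>SWbbb=>bWbbb=>bQbbbb=>bXbbbbb=>brbbbbb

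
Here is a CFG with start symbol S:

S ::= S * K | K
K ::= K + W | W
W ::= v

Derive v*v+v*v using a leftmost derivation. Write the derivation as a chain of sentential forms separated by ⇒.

S⇒S*K⇒S*K*K⇒K*K*K⇒W*K*K⇒v*K*K⇒v*K+W*K⇒v*W+W*K⇒v*v+W*K⇒v*v+v*K⇒v*v+v*W⇒v*v+v*v

S ⇒ S*K   [S ::= S * K]
S*K ⇒ S*K*K   [S ::= S * K]
S*K*K ⇒ K*K*K   [S ::= K]
K*K*K ⇒ W*K*K   [K ::= W]
W*K*K ⇒ v*K*K   [W ::= v]
v*K*K ⇒ v*K+W*K   [K ::= K + W]
v*K+W*K ⇒ v*W+W*K   [K ::= W]
v*W+W*K ⇒ v*v+W*K   [W ::= v]
v*v+W*K ⇒ v*v+v*K   [W ::= v]
v*v+v*K ⇒ v*v+v*W   [K ::= W]
v*v+v*W ⇒ v*v+v*v   [W ::= v]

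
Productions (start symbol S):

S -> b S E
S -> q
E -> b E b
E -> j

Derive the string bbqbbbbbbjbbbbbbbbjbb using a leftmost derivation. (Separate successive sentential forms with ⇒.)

S ⇒ bSE   [S -> b S E]
bSE ⇒ bbSEE   [S -> b S E]
bbSEE ⇒ bbqEE   [S -> q]
bbqEE ⇒ bbqbEbE   [E -> b E b]
bbqbEbE ⇒ bbqbbEbbE   [E -> b E b]
bbqbbEbbE ⇒ bbqbbbEbbbE   [E -> b E b]
bbqbbbEbbbE ⇒ bbqbbbbEbbbbE   [E -> b E b]
bbqbbbbEbbbbE ⇒ bbqbbbbbEbbbbbE   [E -> b E b]
bbqbbbbbEbbbbbE ⇒ bbqbbbbbbEbbbbbbE   [E -> b E b]
bbqbbbbbbEbbbbbbE ⇒ bbqbbbbbbjbbbbbbE   [E -> j]
bbqbbbbbbjbbbbbbE ⇒ bbqbbbbbbjbbbbbbbEb   [E -> b E b]
bbqbbbbbbjbbbbbbbEb ⇒ bbqbbbbbbjbbbbbbbbEbb   [E -> b E b]
bbqbbbbbbjbbbbbbbbEbb ⇒ bbqbbbbbbjbbbbbbbbjbb   [E -> j]

S ⇒ bSE ⇒ bbSEE ⇒ bbqEE ⇒ bbqbEbE ⇒ bbqbbEbbE ⇒ bbqbbbEbbbE ⇒ bbqbbbbEbbbbE ⇒ bbqbbbbbEbbbbbE ⇒ bbqbbbbbbEbbbbbbE ⇒ bbqbbbbbbjbbbbbbE ⇒ bbqbbbbbbjbbbbbbbEb ⇒ bbqbbbbbbjbbbbbbbbEbb ⇒ bbqbbbbbbjbbbbbbbbjbb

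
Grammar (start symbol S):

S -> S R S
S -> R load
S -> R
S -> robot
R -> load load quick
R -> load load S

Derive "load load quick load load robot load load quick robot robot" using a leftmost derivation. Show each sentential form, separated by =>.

S => S R S   [S -> S R S]
S R S => R R S   [S -> R]
R R S => load load quick R S   [R -> load load quick]
load load quick R S => load load quick load load S S   [R -> load load S]
load load quick load load S S => load load quick load load S R S S   [S -> S R S]
load load quick load load S R S S => load load quick load load robot R S S   [S -> robot]
load load quick load load robot R S S => load load quick load load robot load load quick S S   [R -> load load quick]
load load quick load load robot load load quick S S => load load quick load load robot load load quick robot S   [S -> robot]
load load quick load load robot load load quick robot S => load load quick load load robot load load quick robot robot   [S -> robot]

S => S R S => R R S => load load quick R S => load load quick load load S S => load load quick load load S R S S => load load quick load load robot R S S => load load quick load load robot load load quick S S => load load quick load load robot load load quick robot S => load load quick load load robot load load quick robot robot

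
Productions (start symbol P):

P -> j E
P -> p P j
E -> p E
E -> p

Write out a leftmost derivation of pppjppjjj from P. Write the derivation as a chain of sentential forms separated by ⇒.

P ⇒ pPj   [P -> p P j]
pPj ⇒ ppPjj   [P -> p P j]
ppPjj ⇒ pppPjjj   [P -> p P j]
pppPjjj ⇒ pppjEjjj   [P -> j E]
pppjEjjj ⇒ pppjpEjjj   [E -> p E]
pppjpEjjj ⇒ pppjppjjj   [E -> p]

P⇒pPj⇒ppPjj⇒pppPjjj⇒pppjEjjj⇒pppjpEjjj⇒pppjppjjj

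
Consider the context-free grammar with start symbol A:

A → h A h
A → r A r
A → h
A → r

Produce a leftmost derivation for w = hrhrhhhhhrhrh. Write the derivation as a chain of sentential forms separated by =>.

A => hAh => hrArh => hrhAhrh => hrhrArhrh => hrhrhAhrhrh => hrhrhhAhhrhrh => hrhrhhhhhrhrh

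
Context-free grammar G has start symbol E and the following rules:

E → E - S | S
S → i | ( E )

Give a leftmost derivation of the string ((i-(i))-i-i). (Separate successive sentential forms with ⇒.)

E ⇒ S   [E → S]
S ⇒ (E)   [S → ( E )]
(E) ⇒ (E-S)   [E → E - S]
(E-S) ⇒ (E-S-S)   [E → E - S]
(E-S-S) ⇒ (S-S-S)   [E → S]
(S-S-S) ⇒ ((E)-S-S)   [S → ( E )]
((E)-S-S) ⇒ ((E-S)-S-S)   [E → E - S]
((E-S)-S-S) ⇒ ((S-S)-S-S)   [E → S]
((S-S)-S-S) ⇒ ((i-S)-S-S)   [S → i]
((i-S)-S-S) ⇒ ((i-(E))-S-S)   [S → ( E )]
((i-(E))-S-S) ⇒ ((i-(S))-S-S)   [E → S]
((i-(S))-S-S) ⇒ ((i-(i))-S-S)   [S → i]
((i-(i))-S-S) ⇒ ((i-(i))-i-S)   [S → i]
((i-(i))-i-S) ⇒ ((i-(i))-i-i)   [S → i]

E ⇒ S ⇒ (E) ⇒ (E-S) ⇒ (E-S-S) ⇒ (S-S-S) ⇒ ((E)-S-S) ⇒ ((E-S)-S-S) ⇒ ((S-S)-S-S) ⇒ ((i-S)-S-S) ⇒ ((i-(E))-S-S) ⇒ ((i-(S))-S-S) ⇒ ((i-(i))-S-S) ⇒ ((i-(i))-i-S) ⇒ ((i-(i))-i-i)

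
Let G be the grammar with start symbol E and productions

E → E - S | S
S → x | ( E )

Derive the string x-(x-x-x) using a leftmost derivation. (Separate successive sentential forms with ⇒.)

E ⇒ E-S ⇒ S-S ⇒ x-S ⇒ x-(E) ⇒ x-(E-S) ⇒ x-(E-S-S) ⇒ x-(S-S-S) ⇒ x-(x-S-S) ⇒ x-(x-x-S) ⇒ x-(x-x-x)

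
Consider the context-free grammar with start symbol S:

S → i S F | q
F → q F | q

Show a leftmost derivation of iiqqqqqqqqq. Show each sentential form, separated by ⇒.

S ⇒ iSF   [S → i S F]
iSF ⇒ iiSFF   [S → i S F]
iiSFF ⇒ iiqFF   [S → q]
iiqFF ⇒ iiqqFF   [F → q F]
iiqqFF ⇒ iiqqqFF   [F → q F]
iiqqqFF ⇒ iiqqqqF   [F → q]
iiqqqqF ⇒ iiqqqqqF   [F → q F]
iiqqqqqF ⇒ iiqqqqqqF   [F → q F]
iiqqqqqqF ⇒ iiqqqqqqqF   [F → q F]
iiqqqqqqqF ⇒ iiqqqqqqqqF   [F → q F]
iiqqqqqqqqF ⇒ iiqqqqqqqqq   [F → q]

S ⇒ iSF ⇒ iiSFF ⇒ iiqFF ⇒ iiqqFF ⇒ iiqqqFF ⇒ iiqqqqF ⇒ iiqqqqqF ⇒ iiqqqqqqF ⇒ iiqqqqqqqF ⇒ iiqqqqqqqqF ⇒ iiqqqqqqqqq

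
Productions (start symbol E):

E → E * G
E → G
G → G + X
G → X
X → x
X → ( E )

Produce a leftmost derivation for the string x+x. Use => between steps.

E => G => G+X => X+X => x+X => x+x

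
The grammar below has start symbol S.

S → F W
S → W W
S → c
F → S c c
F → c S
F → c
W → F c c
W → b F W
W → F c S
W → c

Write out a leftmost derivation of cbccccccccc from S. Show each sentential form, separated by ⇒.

S⇒FW⇒SccW⇒FWccW⇒cWccW⇒cbFWccW⇒cbcSWccW⇒cbcWWWccW⇒cbcFccWWccW⇒cbccccWWccW⇒cbcccccWccW⇒cbccccccccW⇒cbccccccccc

S ⇒ FW   [S → F W]
FW ⇒ SccW   [F → S c c]
SccW ⇒ FWccW   [S → F W]
FWccW ⇒ cWccW   [F → c]
cWccW ⇒ cbFWccW   [W → b F W]
cbFWccW ⇒ cbcSWccW   [F → c S]
cbcSWccW ⇒ cbcWWWccW   [S → W W]
cbcWWWccW ⇒ cbcFccWWccW   [W → F c c]
cbcFccWWccW ⇒ cbccccWWccW   [F → c]
cbccccWWccW ⇒ cbcccccWccW   [W → c]
cbcccccWccW ⇒ cbccccccccW   [W → c]
cbccccccccW ⇒ cbccccccccc   [W → c]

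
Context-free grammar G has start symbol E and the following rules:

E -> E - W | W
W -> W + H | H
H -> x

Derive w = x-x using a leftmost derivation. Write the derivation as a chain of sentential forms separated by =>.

E=>E-W=>W-W=>H-W=>x-W=>x-H=>x-x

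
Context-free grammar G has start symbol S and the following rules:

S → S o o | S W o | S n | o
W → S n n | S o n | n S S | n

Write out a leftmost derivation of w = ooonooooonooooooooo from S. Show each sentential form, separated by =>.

S => Soo => Soooo => Soooooo => Soooooooo => SWooooooooo => SooWooooooooo => SWoooWooooooooo => SooWoooWooooooooo => oooWoooWooooooooo => ooonoooWooooooooo => ooonoooSonooooooooo => ooonooooonooooooooo

S => Soo   [S → S o o]
Soo => Soooo   [S → S o o]
Soooo => Soooooo   [S → S o o]
Soooooo => Soooooooo   [S → S o o]
Soooooooo => SWooooooooo   [S → S W o]
SWooooooooo => SooWooooooooo   [S → S o o]
SooWooooooooo => SWoooWooooooooo   [S → S W o]
SWoooWooooooooo => SooWoooWooooooooo   [S → S o o]
SooWoooWooooooooo => oooWoooWooooooooo   [S → o]
oooWoooWooooooooo => ooonoooWooooooooo   [W → n]
ooonoooWooooooooo => ooonoooSonooooooooo   [W → S o n]
ooonoooSonooooooooo => ooonooooonooooooooo   [S → o]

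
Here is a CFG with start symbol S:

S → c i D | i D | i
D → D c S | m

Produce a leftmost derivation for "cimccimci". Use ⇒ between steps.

S ⇒ ciD ⇒ ciDcS ⇒ cimcS ⇒ cimcciD ⇒ cimcciDcS ⇒ cimccimcS ⇒ cimccimci

S ⇒ ciD   [S → c i D]
ciD ⇒ ciDcS   [D → D c S]
ciDcS ⇒ cimcS   [D → m]
cimcS ⇒ cimcciD   [S → c i D]
cimcciD ⇒ cimcciDcS   [D → D c S]
cimcciDcS ⇒ cimccimcS   [D → m]
cimccimcS ⇒ cimccimci   [S → i]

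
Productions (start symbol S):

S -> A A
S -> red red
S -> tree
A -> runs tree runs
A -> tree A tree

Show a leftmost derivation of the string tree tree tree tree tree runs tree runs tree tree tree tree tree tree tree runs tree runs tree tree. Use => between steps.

S => A A => tree A tree A => tree tree A tree tree A => tree tree tree A tree tree tree A => tree tree tree tree A tree tree tree tree A => tree tree tree tree tree A tree tree tree tree tree A => tree tree tree tree tree runs tree runs tree tree tree tree tree A => tree tree tree tree tree runs tree runs tree tree tree tree tree tree A tree => tree tree tree tree tree runs tree runs tree tree tree tree tree tree tree A tree tree => tree tree tree tree tree runs tree runs tree tree tree tree tree tree tree runs tree runs tree tree

S => A A   [S -> A A]
A A => tree A tree A   [A -> tree A tree]
tree A tree A => tree tree A tree tree A   [A -> tree A tree]
tree tree A tree tree A => tree tree tree A tree tree tree A   [A -> tree A tree]
tree tree tree A tree tree tree A => tree tree tree tree A tree tree tree tree A   [A -> tree A tree]
tree tree tree tree A tree tree tree tree A => tree tree tree tree tree A tree tree tree tree tree A   [A -> tree A tree]
tree tree tree tree tree A tree tree tree tree tree A => tree tree tree tree tree runs tree runs tree tree tree tree tree A   [A -> runs tree runs]
tree tree tree tree tree runs tree runs tree tree tree tree tree A => tree tree tree tree tree runs tree runs tree tree tree tree tree tree A tree   [A -> tree A tree]
tree tree tree tree tree runs tree runs tree tree tree tree tree tree A tree => tree tree tree tree tree runs tree runs tree tree tree tree tree tree tree A tree tree   [A -> tree A tree]
tree tree tree tree tree runs tree runs tree tree tree tree tree tree tree A tree tree => tree tree tree tree tree runs tree runs tree tree tree tree tree tree tree runs tree runs tree tree   [A -> runs tree runs]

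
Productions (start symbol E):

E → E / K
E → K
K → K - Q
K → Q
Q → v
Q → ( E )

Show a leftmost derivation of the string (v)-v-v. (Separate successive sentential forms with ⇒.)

E ⇒ K   [E → K]
K ⇒ K-Q   [K → K - Q]
K-Q ⇒ K-Q-Q   [K → K - Q]
K-Q-Q ⇒ Q-Q-Q   [K → Q]
Q-Q-Q ⇒ (E)-Q-Q   [Q → ( E )]
(E)-Q-Q ⇒ (K)-Q-Q   [E → K]
(K)-Q-Q ⇒ (Q)-Q-Q   [K → Q]
(Q)-Q-Q ⇒ (v)-Q-Q   [Q → v]
(v)-Q-Q ⇒ (v)-v-Q   [Q → v]
(v)-v-Q ⇒ (v)-v-v   [Q → v]

E ⇒ K ⇒ K-Q ⇒ K-Q-Q ⇒ Q-Q-Q ⇒ (E)-Q-Q ⇒ (K)-Q-Q ⇒ (Q)-Q-Q ⇒ (v)-Q-Q ⇒ (v)-v-Q ⇒ (v)-v-v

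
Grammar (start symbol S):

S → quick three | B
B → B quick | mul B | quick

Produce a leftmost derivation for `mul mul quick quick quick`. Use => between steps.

S => B   [S → B]
B => mul B   [B → mul B]
mul B => mul B quick   [B → B quick]
mul B quick => mul B quick quick   [B → B quick]
mul B quick quick => mul mul B quick quick   [B → mul B]
mul mul B quick quick => mul mul quick quick quick   [B → quick]

S => B => mul B => mul B quick => mul B quick quick => mul mul B quick quick => mul mul quick quick quick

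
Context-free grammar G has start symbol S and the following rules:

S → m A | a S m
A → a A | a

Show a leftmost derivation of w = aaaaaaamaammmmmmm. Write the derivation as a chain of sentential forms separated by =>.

S => aSm   [S → a S m]
aSm => aaSmm   [S → a S m]
aaSmm => aaaSmmm   [S → a S m]
aaaSmmm => aaaaSmmmm   [S → a S m]
aaaaSmmmm => aaaaaSmmmmm   [S → a S m]
aaaaaSmmmmm => aaaaaaSmmmmmm   [S → a S m]
aaaaaaSmmmmmm => aaaaaaaSmmmmmmm   [S → a S m]
aaaaaaaSmmmmmmm => aaaaaaamAmmmmmmm   [S → m A]
aaaaaaamAmmmmmmm => aaaaaaamaAmmmmmmm   [A → a A]
aaaaaaamaAmmmmmmm => aaaaaaamaammmmmmm   [A → a]

S => aSm => aaSmm => aaaSmmm => aaaaSmmmm => aaaaaSmmmmm => aaaaaaSmmmmmm => aaaaaaaSmmmmmmm => aaaaaaamAmmmmmmm => aaaaaaamaAmmmmmmm => aaaaaaamaammmmmmm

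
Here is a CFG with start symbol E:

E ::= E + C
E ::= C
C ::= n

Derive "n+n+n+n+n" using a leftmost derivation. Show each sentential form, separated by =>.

E=>E+C=>E+C+C=>E+C+C+C=>E+C+C+C+C=>C+C+C+C+C=>n+C+C+C+C=>n+n+C+C+C=>n+n+n+C+C=>n+n+n+n+C=>n+n+n+n+n

E => E+C   [E ::= E + C]
E+C => E+C+C   [E ::= E + C]
E+C+C => E+C+C+C   [E ::= E + C]
E+C+C+C => E+C+C+C+C   [E ::= E + C]
E+C+C+C+C => C+C+C+C+C   [E ::= C]
C+C+C+C+C => n+C+C+C+C   [C ::= n]
n+C+C+C+C => n+n+C+C+C   [C ::= n]
n+n+C+C+C => n+n+n+C+C   [C ::= n]
n+n+n+C+C => n+n+n+n+C   [C ::= n]
n+n+n+n+C => n+n+n+n+n   [C ::= n]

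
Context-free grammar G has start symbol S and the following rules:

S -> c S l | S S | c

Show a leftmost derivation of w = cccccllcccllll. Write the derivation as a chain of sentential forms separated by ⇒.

S ⇒ cSl ⇒ ccSll ⇒ ccSSll ⇒ cccSlSll ⇒ ccccSllSll ⇒ cccccllSll ⇒ cccccllcSlll ⇒ cccccllccSllll ⇒ cccccllcccllll

S ⇒ cSl   [S -> c S l]
cSl ⇒ ccSll   [S -> c S l]
ccSll ⇒ ccSSll   [S -> S S]
ccSSll ⇒ cccSlSll   [S -> c S l]
cccSlSll ⇒ ccccSllSll   [S -> c S l]
ccccSllSll ⇒ cccccllSll   [S -> c]
cccccllSll ⇒ cccccllcSlll   [S -> c S l]
cccccllcSlll ⇒ cccccllccSllll   [S -> c S l]
cccccllccSllll ⇒ cccccllcccllll   [S -> c]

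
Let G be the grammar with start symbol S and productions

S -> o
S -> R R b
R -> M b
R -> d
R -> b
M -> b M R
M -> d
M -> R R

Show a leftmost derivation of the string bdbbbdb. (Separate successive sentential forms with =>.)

S=>RRb=>MbRb=>RRbRb=>MbRbRb=>RRbRbRb=>bRbRbRb=>bdbRbRb=>bdbbbRb=>bdbbbdb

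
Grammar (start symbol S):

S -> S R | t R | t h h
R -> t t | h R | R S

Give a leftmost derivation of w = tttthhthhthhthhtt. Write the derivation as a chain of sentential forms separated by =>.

S=>SR=>tRR=>tRSR=>tRSSR=>tRSSSR=>tRSSSSR=>tttSSSSR=>tttthhSSSR=>tttthhthhSSR=>tttthhthhthhSR=>tttthhthhthhthhR=>tttthhthhthhthhtt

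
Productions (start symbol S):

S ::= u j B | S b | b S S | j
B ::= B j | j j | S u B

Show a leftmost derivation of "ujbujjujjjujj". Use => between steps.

S=>ujB=>ujSuB=>ujbSSuB=>ujbujBSuB=>ujbujSuBSuB=>ujbujjuBSuB=>ujbujjujjSuB=>ujbujjujjjuB=>ujbujjujjjujj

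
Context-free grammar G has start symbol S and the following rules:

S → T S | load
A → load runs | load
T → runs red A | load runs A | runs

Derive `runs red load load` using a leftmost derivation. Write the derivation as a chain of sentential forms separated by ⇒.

S ⇒ T S ⇒ runs red A S ⇒ runs red load S ⇒ runs red load load

S ⇒ T S   [S → T S]
T S ⇒ runs red A S   [T → runs red A]
runs red A S ⇒ runs red load S   [A → load]
runs red load S ⇒ runs red load load   [S → load]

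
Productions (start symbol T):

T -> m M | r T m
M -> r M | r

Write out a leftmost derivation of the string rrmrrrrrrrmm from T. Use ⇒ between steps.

T ⇒ rTm ⇒ rrTmm ⇒ rrmMmm ⇒ rrmrMmm ⇒ rrmrrMmm ⇒ rrmrrrMmm ⇒ rrmrrrrMmm ⇒ rrmrrrrrMmm ⇒ rrmrrrrrrMmm ⇒ rrmrrrrrrrmm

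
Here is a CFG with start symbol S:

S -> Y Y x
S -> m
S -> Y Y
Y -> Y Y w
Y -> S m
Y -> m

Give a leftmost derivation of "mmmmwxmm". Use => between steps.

S => YY   [S -> Y Y]
YY => SmY   [Y -> S m]
SmY => YYxmY   [S -> Y Y x]
YYxmY => mYxmY   [Y -> m]
mYxmY => mYYwxmY   [Y -> Y Y w]
mYYwxmY => mSmYwxmY   [Y -> S m]
mSmYwxmY => mmmYwxmY   [S -> m]
mmmYwxmY => mmmmwxmY   [Y -> m]
mmmmwxmY => mmmmwxmm   [Y -> m]

S=>YY=>SmY=>YYxmY=>mYxmY=>mYYwxmY=>mSmYwxmY=>mmmYwxmY=>mmmmwxmY=>mmmmwxmm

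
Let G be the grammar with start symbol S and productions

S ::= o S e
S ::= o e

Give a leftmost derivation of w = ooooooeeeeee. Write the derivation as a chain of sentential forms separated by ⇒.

S ⇒ oSe ⇒ ooSee ⇒ oooSeee ⇒ ooooSeeee ⇒ oooooSeeeee ⇒ ooooooeeeeee

S ⇒ oSe   [S ::= o S e]
oSe ⇒ ooSee   [S ::= o S e]
ooSee ⇒ oooSeee   [S ::= o S e]
oooSeee ⇒ ooooSeeee   [S ::= o S e]
ooooSeeee ⇒ oooooSeeeee   [S ::= o S e]
oooooSeeeee ⇒ ooooooeeeeee   [S ::= o e]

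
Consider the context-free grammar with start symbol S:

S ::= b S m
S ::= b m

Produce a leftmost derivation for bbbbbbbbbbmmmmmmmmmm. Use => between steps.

S=>bSm=>bbSmm=>bbbSmmm=>bbbbSmmmm=>bbbbbSmmmmm=>bbbbbbSmmmmmm=>bbbbbbbSmmmmmmm=>bbbbbbbbSmmmmmmmm=>bbbbbbbbbSmmmmmmmmm=>bbbbbbbbbbmmmmmmmmmm

S => bSm   [S ::= b S m]
bSm => bbSmm   [S ::= b S m]
bbSmm => bbbSmmm   [S ::= b S m]
bbbSmmm => bbbbSmmmm   [S ::= b S m]
bbbbSmmmm => bbbbbSmmmmm   [S ::= b S m]
bbbbbSmmmmm => bbbbbbSmmmmmm   [S ::= b S m]
bbbbbbSmmmmmm => bbbbbbbSmmmmmmm   [S ::= b S m]
bbbbbbbSmmmmmmm => bbbbbbbbSmmmmmmmm   [S ::= b S m]
bbbbbbbbSmmmmmmmm => bbbbbbbbbSmmmmmmmmm   [S ::= b S m]
bbbbbbbbbSmmmmmmmmm => bbbbbbbbbbmmmmmmmmmm   [S ::= b m]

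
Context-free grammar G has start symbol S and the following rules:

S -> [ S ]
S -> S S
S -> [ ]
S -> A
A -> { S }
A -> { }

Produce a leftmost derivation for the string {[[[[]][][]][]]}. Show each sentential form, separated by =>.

S => A => {S} => {[S]} => {[SS]} => {[[S]S]} => {[[SS]S]} => {[[SSS]S]} => {[[[S]SS]S]} => {[[[[]]SS]S]} => {[[[[]][]S]S]} => {[[[[]][][]]S]} => {[[[[]][][]][]]}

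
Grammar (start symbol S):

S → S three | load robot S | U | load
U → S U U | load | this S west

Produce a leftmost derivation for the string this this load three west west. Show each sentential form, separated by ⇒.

S ⇒ U   [S → U]
U ⇒ this S west   [U → this S west]
this S west ⇒ this U west   [S → U]
this U west ⇒ this this S west west   [U → this S west]
this this S west west ⇒ this this S three west west   [S → S three]
this this S three west west ⇒ this this U three west west   [S → U]
this this U three west west ⇒ this this load three west west   [U → load]

S ⇒ U ⇒ this S west ⇒ this U west ⇒ this this S west west ⇒ this this S three west west ⇒ this this U three west west ⇒ this this load three west west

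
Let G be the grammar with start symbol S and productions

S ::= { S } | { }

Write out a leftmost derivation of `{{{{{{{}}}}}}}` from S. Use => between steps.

S => {S} => {{S}} => {{{S}}} => {{{{S}}}} => {{{{{S}}}}} => {{{{{{S}}}}}} => {{{{{{{}}}}}}}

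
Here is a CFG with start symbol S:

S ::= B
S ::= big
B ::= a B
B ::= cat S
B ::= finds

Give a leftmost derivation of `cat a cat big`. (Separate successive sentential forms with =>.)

S => B => cat S => cat B => cat a B => cat a cat S => cat a cat big

S => B   [S ::= B]
B => cat S   [B ::= cat S]
cat S => cat B   [S ::= B]
cat B => cat a B   [B ::= a B]
cat a B => cat a cat S   [B ::= cat S]
cat a cat S => cat a cat big   [S ::= big]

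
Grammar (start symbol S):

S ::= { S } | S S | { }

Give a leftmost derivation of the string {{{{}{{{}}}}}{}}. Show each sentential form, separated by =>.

S => {S} => {SS} => {{S}S} => {{{S}}S} => {{{SS}}S} => {{{{}S}}S} => {{{{}{S}}}S} => {{{{}{{S}}}}S} => {{{{}{{{}}}}}S} => {{{{}{{{}}}}}{}}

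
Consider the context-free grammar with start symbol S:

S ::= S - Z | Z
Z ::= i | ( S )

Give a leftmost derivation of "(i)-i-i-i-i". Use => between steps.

S => S-Z   [S ::= S - Z]
S-Z => S-Z-Z   [S ::= S - Z]
S-Z-Z => S-Z-Z-Z   [S ::= S - Z]
S-Z-Z-Z => S-Z-Z-Z-Z   [S ::= S - Z]
S-Z-Z-Z-Z => Z-Z-Z-Z-Z   [S ::= Z]
Z-Z-Z-Z-Z => (S)-Z-Z-Z-Z   [Z ::= ( S )]
(S)-Z-Z-Z-Z => (Z)-Z-Z-Z-Z   [S ::= Z]
(Z)-Z-Z-Z-Z => (i)-Z-Z-Z-Z   [Z ::= i]
(i)-Z-Z-Z-Z => (i)-i-Z-Z-Z   [Z ::= i]
(i)-i-Z-Z-Z => (i)-i-i-Z-Z   [Z ::= i]
(i)-i-i-Z-Z => (i)-i-i-i-Z   [Z ::= i]
(i)-i-i-i-Z => (i)-i-i-i-i   [Z ::= i]

S=>S-Z=>S-Z-Z=>S-Z-Z-Z=>S-Z-Z-Z-Z=>Z-Z-Z-Z-Z=>(S)-Z-Z-Z-Z=>(Z)-Z-Z-Z-Z=>(i)-Z-Z-Z-Z=>(i)-i-Z-Z-Z=>(i)-i-i-Z-Z=>(i)-i-i-i-Z=>(i)-i-i-i-i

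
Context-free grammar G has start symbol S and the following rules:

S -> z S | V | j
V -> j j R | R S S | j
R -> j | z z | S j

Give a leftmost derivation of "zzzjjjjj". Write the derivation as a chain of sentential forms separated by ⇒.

S ⇒ zS   [S -> z S]
zS ⇒ zV   [S -> V]
zV ⇒ zRSS   [V -> R S S]
zRSS ⇒ zzzSS   [R -> z z]
zzzSS ⇒ zzzVS   [S -> V]
zzzVS ⇒ zzzRSSS   [V -> R S S]
zzzRSSS ⇒ zzzSjSSS   [R -> S j]
zzzSjSSS ⇒ zzzVjSSS   [S -> V]
zzzVjSSS ⇒ zzzjjSSS   [V -> j]
zzzjjSSS ⇒ zzzjjjSS   [S -> j]
zzzjjjSS ⇒ zzzjjjjS   [S -> j]
zzzjjjjS ⇒ zzzjjjjj   [S -> j]

S⇒zS⇒zV⇒zRSS⇒zzzSS⇒zzzVS⇒zzzRSSS⇒zzzSjSSS⇒zzzVjSSS⇒zzzjjSSS⇒zzzjjjSS⇒zzzjjjjS⇒zzzjjjjj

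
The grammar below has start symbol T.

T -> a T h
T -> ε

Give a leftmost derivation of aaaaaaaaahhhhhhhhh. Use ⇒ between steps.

T ⇒ aTh   [T -> a T h]
aTh ⇒ aaThh   [T -> a T h]
aaThh ⇒ aaaThhh   [T -> a T h]
aaaThhh ⇒ aaaaThhhh   [T -> a T h]
aaaaThhhh ⇒ aaaaaThhhhh   [T -> a T h]
aaaaaThhhhh ⇒ aaaaaaThhhhhh   [T -> a T h]
aaaaaaThhhhhh ⇒ aaaaaaaThhhhhhh   [T -> a T h]
aaaaaaaThhhhhhh ⇒ aaaaaaaaThhhhhhhh   [T -> a T h]
aaaaaaaaThhhhhhhh ⇒ aaaaaaaaaThhhhhhhhh   [T -> a T h]
aaaaaaaaaThhhhhhhhh ⇒ aaaaaaaaahhhhhhhhh   [T -> ε]

T ⇒ aTh ⇒ aaThh ⇒ aaaThhh ⇒ aaaaThhhh ⇒ aaaaaThhhhh ⇒ aaaaaaThhhhhh ⇒ aaaaaaaThhhhhhh ⇒ aaaaaaaaThhhhhhhh ⇒ aaaaaaaaaThhhhhhhhh ⇒ aaaaaaaaahhhhhhhhh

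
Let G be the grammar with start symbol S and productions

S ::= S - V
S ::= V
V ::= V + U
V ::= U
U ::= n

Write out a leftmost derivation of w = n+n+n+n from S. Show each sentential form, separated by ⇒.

S ⇒ V   [S ::= V]
V ⇒ V+U   [V ::= V + U]
V+U ⇒ V+U+U   [V ::= V + U]
V+U+U ⇒ V+U+U+U   [V ::= V + U]
V+U+U+U ⇒ U+U+U+U   [V ::= U]
U+U+U+U ⇒ n+U+U+U   [U ::= n]
n+U+U+U ⇒ n+n+U+U   [U ::= n]
n+n+U+U ⇒ n+n+n+U   [U ::= n]
n+n+n+U ⇒ n+n+n+n   [U ::= n]

S⇒V⇒V+U⇒V+U+U⇒V+U+U+U⇒U+U+U+U⇒n+U+U+U⇒n+n+U+U⇒n+n+n+U⇒n+n+n+n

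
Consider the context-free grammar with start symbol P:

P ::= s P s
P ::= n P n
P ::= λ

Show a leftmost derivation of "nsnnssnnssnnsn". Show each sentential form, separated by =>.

P => nPn   [P ::= n P n]
nPn => nsPsn   [P ::= s P s]
nsPsn => nsnPnsn   [P ::= n P n]
nsnPnsn => nsnnPnnsn   [P ::= n P n]
nsnnPnnsn => nsnnsPsnnsn   [P ::= s P s]
nsnnsPsnnsn => nsnnssPssnnsn   [P ::= s P s]
nsnnssPssnnsn => nsnnssnPnssnnsn   [P ::= n P n]
nsnnssnPnssnnsn => nsnnssnnssnnsn   [P ::= λ]

P=>nPn=>nsPsn=>nsnPnsn=>nsnnPnnsn=>nsnnsPsnnsn=>nsnnssPssnnsn=>nsnnssnPnssnnsn=>nsnnssnnssnnsn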